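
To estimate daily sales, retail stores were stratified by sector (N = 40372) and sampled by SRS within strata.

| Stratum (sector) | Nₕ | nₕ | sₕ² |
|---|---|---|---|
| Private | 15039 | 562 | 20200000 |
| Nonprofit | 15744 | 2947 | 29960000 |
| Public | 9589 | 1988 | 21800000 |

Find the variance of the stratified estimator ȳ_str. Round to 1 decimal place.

Var(ȳ_str) = Σₕ Wₕ²(1 − fₕ)sₕ²/nₕ with Wₕ = Nₕ/N, N = 40372.
Private: Wₕ = 0.37251065; term = 0.37251065²·(1 − 0.03736951)·20200000/562 = 4801.225.
Nonprofit: Wₕ = 0.38997325; term = 0.38997325²·(1 − 0.18718242)·29960000/2947 = 1256.6791.
Public: Wₕ = 0.23751610; term = 0.23751610²·(1 − 0.20732089)·21800000/1988 = 490.36971.
Sum = 6548.2738.

6548.3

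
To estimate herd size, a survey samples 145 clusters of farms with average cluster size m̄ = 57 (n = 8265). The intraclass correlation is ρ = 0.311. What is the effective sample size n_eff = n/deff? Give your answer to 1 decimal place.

deff = 1 + (57 − 1)·0.311 = 1 + 17.416 = 18.416.
n_eff = 8265 / 18.416 = 448.8.

448.8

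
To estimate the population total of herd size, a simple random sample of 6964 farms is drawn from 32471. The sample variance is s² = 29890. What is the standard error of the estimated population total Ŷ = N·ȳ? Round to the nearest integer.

Var(Ŷ) = N²·Var(ȳ) = N²·(1 − n/N)·s²/n.
f = 6964/32471 = 0.21446829; Var(ȳ) = 0.78553171·29890/6964 = 3.3715598.
Var(Ŷ) = 32471² · 3.3715598 = 3.5548575 × 10^9.
SE(Ŷ) = √(3.5548575 × 10^9) = 59623.

59623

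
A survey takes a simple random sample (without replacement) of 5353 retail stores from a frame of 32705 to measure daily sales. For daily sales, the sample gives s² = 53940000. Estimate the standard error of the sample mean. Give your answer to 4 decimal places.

91.8003

Under SRS without replacement, Var(ȳ) = (1 − f)·s²/n with f = n/N = 5353/32705 = 0.16367528.
Var(ȳ) = (1 − 0.16367528)·53940000/5353 = 0.83632472·10076.593 = 8427.3035.
SE(ȳ) = √(8427.3035) = 91.8003.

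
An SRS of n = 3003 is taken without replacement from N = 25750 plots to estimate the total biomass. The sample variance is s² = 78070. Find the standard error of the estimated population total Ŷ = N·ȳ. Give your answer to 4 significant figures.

Var(Ŷ) = N²·Var(ȳ) = N²·(1 − n/N)·s²/n.
f = 3003/25750 = 0.11662136; Var(ȳ) = 0.88337864·78070/3003 = 22.965491.
Var(Ŷ) = 25750² · 22.965491 = 1.5227556 × 10^10.
SE(Ŷ) = √(1.5227556 × 10^10) = 123400.

123400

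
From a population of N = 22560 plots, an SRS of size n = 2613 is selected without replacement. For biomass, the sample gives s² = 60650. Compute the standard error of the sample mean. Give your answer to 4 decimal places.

Under SRS without replacement, Var(ȳ) = (1 − f)·s²/n with f = n/N = 2613/22560 = 0.11582447.
Var(ȳ) = (1 − 0.11582447)·60650/2613 = 0.88417553·23.210869 = 20.522482.
SE(ȳ) = √(20.522482) = 4.5302.

4.5302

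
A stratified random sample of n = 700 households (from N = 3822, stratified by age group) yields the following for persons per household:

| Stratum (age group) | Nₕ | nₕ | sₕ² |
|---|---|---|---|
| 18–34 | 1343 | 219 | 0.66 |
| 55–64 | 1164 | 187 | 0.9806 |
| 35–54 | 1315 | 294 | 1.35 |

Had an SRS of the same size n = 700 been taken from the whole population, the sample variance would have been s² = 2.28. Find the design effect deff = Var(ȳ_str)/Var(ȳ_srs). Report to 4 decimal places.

0.4291

Var(ȳ_str) = Σ Wₕ²(1−fₕ)sₕ²/nₕ with Wₕ = Nₕ/3822:
  18–34: (1343/3822)²·(1−219/1343)·0.66/219 = 3.1143024 × 10^-4
  55–64: (1164/3822)²·(1−187/1164)·0.9806/187 = 4.0824085 × 10^-4
  35–54: (1315/3822)²·(1−294/1315)·1.35/294 = 4.2204287 × 10^-4
  → Var(ȳ_str) = 0.001141714.
Var(ȳ_srs) = (1 − 700/3822)·2.28/700 = 0.0026605965.
deff = 0.001141714 / 0.0026605965 = 0.4291.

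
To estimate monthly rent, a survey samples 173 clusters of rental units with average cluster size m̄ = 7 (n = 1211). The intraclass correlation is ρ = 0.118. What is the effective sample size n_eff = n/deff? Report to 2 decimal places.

deff = 1 + (7 − 1)·0.118 = 1 + 0.708 = 1.708.
n_eff = 1211 / 1.708 = 709.02.

709.02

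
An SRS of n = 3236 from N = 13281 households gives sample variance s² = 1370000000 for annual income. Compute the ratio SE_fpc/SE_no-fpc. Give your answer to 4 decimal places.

0.8697

f = n/N = 3236/13281 = 0.24365635.
SE_no-fpc = √(s²/n) = 650.66287; SE_fpc = √((1−f)s²/n) = 565.86862.
Ratio = √(1−f) = 0.86968020.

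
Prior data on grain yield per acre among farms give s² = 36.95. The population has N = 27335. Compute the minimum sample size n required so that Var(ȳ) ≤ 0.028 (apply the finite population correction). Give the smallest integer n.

Without fpc, n₀ = s²/D = 36.95/0.028 = 1319.6429.
With fpc, (1 − n/N)·s²/n ≤ D requires n ≥ n₀/(1 + n₀/N) = 1319.6429/(1 + 1319.6429/27335) = 1258.8689.
Rounding up, n = 1259.

1259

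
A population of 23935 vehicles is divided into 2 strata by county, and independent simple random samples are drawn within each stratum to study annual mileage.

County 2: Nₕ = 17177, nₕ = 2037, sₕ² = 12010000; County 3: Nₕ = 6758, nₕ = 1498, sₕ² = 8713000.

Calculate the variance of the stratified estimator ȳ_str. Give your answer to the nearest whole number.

Var(ȳ_str) = Σₕ Wₕ²(1 − fₕ)sₕ²/nₕ with Wₕ = Nₕ/N, N = 23935.
County 2: Wₕ = 0.71765197; term = 0.71765197²·(1 − 0.11858881)·12010000/2037 = 2676.4449.
County 3: Wₕ = 0.28234803; term = 0.28234803²·(1 − 0.22166321)·8713000/1498 = 360.90506.
Sum = 3037.35.

3037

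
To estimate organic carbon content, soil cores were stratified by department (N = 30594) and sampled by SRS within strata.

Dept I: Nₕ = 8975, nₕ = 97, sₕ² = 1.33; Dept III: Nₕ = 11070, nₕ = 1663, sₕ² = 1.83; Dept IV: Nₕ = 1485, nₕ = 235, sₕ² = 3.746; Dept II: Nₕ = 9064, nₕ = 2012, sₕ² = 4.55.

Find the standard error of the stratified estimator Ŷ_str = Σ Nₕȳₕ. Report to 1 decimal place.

Var(Ŷ_str) = Σₕ Nₕ²(1 − fₕ)sₕ²/nₕ.
Dept I: 8975²·(1 − 97/8975)·1.33/97 = 1.0925203 × 10^6.
Dept III: 11070²·(1 − 1663/11070)·1.83/1663 = 114592.87.
Dept IV: 1485²·(1 − 235/1485)·3.746/235 = 29589.415.
Dept II: 9064²·(1 − 2012/9064)·4.55/2012 = 144549.18.
Sum = 1.3812518 × 10^6.
SE = √(1.3812518 × 10^6) = 1175.3.

1175.3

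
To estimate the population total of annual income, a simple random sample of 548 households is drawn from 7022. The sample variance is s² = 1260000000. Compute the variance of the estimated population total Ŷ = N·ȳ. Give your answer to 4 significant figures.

Var(Ŷ) = N²·Var(ȳ) = N²·(1 − n/N)·s²/n.
f = 548/7022 = 0.07804044; Var(ȳ) = 0.92195956·1260000000/548 = 2.119834 × 10^6.
Var(Ŷ) = 7022² · (2.119834 × 10^6) = 1.045258 × 10^14.

1.045 × 10^14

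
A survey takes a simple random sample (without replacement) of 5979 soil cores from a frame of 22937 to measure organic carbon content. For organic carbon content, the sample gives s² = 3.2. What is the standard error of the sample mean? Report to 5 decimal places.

0.01989

Under SRS without replacement, Var(ȳ) = (1 − f)·s²/n with f = n/N = 5979/22937 = 0.26067053.
Var(ȳ) = (1 − 0.26067053)·3.2/5979 = 0.73932947·5.3520656 × 10^-4 = 3.9569398 × 10^-4.
SE(ȳ) = √(3.9569398 × 10^-4) = 0.01989.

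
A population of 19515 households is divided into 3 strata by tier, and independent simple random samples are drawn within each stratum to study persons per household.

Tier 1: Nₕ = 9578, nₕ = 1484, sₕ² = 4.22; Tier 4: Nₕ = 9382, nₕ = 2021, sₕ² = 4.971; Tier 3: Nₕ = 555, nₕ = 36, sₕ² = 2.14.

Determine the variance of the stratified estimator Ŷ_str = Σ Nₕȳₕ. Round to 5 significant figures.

Var(Ŷ_str) = Σₕ Nₕ²(1 − fₕ)sₕ²/nₕ.
Tier 1: 9578²·(1 − 1484/9578)·4.22/1484 = 220453.29.
Tier 4: 9382²·(1 − 2021/9382)·4.971/2021 = 169867.27.
Tier 3: 555²·(1 − 36/555)·2.14/36 = 17122.675.
Sum = 407443.24.

407440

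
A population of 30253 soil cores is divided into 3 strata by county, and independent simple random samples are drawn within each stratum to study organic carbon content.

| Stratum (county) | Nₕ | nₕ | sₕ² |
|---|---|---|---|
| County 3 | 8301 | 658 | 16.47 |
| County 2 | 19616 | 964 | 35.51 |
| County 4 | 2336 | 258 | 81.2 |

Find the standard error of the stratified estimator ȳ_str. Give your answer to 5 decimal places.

0.13465

Var(ȳ_str) = Σₕ Wₕ²(1 − fₕ)sₕ²/nₕ with Wₕ = Nₕ/N, N = 30253.
County 3: Wₕ = 0.27438601; term = 0.27438601²·(1 − 0.07926756)·16.47/658 = 0.0017351023.
County 2: Wₕ = 0.64839851; term = 0.64839851²·(1 − 0.04914356)·35.51/964 = 0.014725587.
County 4: Wₕ = 0.07721548; term = 0.07721548²·(1 − 0.11044521)·81.2/258 = 0.0016692363.
Sum = 0.018129926.
SE = √(0.018129926) = 0.13465.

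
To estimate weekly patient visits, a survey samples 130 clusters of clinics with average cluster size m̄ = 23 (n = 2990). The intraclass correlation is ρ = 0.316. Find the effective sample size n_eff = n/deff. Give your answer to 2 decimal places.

deff = 1 + (23 − 1)·0.316 = 1 + 6.952 = 7.952.
n_eff = 2990 / 7.952 = 376.01.

376.01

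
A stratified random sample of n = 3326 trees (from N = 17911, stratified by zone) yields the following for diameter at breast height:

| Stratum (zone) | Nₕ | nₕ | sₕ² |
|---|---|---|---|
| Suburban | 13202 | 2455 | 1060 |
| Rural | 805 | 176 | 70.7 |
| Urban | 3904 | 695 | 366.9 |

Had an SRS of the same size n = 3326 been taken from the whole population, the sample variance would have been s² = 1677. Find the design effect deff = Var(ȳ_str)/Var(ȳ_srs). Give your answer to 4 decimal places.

0.5169

Var(ȳ_str) = Σ Wₕ²(1−fₕ)sₕ²/nₕ with Wₕ = Nₕ/17911:
  Suburban: (13202/17911)²·(1−2455/13202)·1060/2455 = 0.19095968
  Rural: (805/17911)²·(1−176/805)·70.7/176 = 6.3403554 × 10^-4
  Urban: (3904/17911)²·(1−695/3904)·366.9/695 = 0.020615922
  → Var(ȳ_str) = 0.21220964.
Var(ȳ_srs) = (1 − 3326/17911)·1677/3326 = 0.41057965.
deff = 0.21220964 / 0.41057965 = 0.5169.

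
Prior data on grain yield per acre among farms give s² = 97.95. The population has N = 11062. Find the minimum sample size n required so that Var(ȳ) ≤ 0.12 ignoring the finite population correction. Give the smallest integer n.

817

Without fpc, n₀ = s²/D = 97.95/0.12 = 816.2500.
Rounding up, n = 817.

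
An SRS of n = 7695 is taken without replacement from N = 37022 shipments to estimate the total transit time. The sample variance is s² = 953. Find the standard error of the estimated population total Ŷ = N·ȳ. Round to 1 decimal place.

Var(Ŷ) = N²·Var(ȳ) = N²·(1 − n/N)·s²/n.
f = 7695/37022 = 0.20784939; Var(ȳ) = 0.79215061·953/7695 = 0.098105203.
Var(Ŷ) = 37022² · 0.098105203 = 1.3446579 × 10^8.
SE(Ŷ) = √(1.3446579 × 10^8) = 11595.9.

11595.9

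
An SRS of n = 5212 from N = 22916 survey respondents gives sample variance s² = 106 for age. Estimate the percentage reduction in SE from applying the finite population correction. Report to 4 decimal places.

12.1046

f = n/N = 5212/22916 = 0.22743934.
SE_no-fpc = √(s²/n) = 0.14261025; SE_fpc = √((1−f)s²/n) = 0.12534789.
Ratio = √(1−f) = 0.87895430. Reduction = 100·(1 − 0.87895430) = 12.1046%.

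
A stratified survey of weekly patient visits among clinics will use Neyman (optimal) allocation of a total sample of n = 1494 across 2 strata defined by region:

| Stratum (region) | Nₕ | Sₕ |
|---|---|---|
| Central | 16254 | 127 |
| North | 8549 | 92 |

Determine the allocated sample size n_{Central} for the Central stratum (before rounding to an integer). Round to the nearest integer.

1082

Neyman allocation: nₕ = n·NₕSₕ / Σⱼ NⱼSⱼ.
Σ NⱼSⱼ = 16254·127 + 8549·92 = 2.850766 × 10^6.
n_{Central} = 1494·16254·127 / (2.850766 × 10^6) = 1082.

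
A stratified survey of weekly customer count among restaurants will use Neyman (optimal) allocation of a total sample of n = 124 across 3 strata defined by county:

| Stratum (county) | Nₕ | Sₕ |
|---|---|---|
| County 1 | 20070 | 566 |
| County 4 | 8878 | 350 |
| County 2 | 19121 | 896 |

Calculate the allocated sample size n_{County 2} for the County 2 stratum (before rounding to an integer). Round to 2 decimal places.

Neyman allocation: nₕ = n·NₕSₕ / Σⱼ NⱼSⱼ.
Σ NⱼSⱼ = 20070·566 + 8878·350 + 19121·896 = 3.1599336 × 10^7.
n_{County 2} = 124·19121·896 / (3.1599336 × 10^7) = 67.23.

67.23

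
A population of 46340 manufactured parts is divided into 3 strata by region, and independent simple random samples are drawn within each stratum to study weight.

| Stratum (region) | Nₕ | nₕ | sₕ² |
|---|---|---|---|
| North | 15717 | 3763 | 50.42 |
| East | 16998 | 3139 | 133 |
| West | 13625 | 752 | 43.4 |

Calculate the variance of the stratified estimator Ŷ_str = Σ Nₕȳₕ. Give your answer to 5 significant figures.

Var(Ŷ_str) = Σₕ Nₕ²(1 − fₕ)sₕ²/nₕ.
North: 15717²·(1 − 3763/15717)·50.42/3763 = 2.5173959 × 10^6.
East: 16998²·(1 − 3139/16998)·133/3139 = 9.9813675 × 10^6.
West: 13625²·(1 − 752/13625)·43.4/752 = 1.0122509 × 10^7.
Sum = 2.2621272 × 10^7.

2.2621 × 10^7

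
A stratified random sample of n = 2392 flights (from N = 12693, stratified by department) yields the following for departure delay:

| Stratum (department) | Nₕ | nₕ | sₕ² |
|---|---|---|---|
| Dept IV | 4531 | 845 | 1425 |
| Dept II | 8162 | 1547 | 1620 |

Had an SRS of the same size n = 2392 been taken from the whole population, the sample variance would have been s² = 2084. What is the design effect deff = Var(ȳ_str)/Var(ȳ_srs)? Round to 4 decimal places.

Var(ȳ_str) = Σ Wₕ²(1−fₕ)sₕ²/nₕ with Wₕ = Nₕ/12693:
  Dept IV: (4531/12693)²·(1−845/4531)·1425/845 = 0.17481512
  Dept II: (8162/12693)²·(1−1547/8162)·1620/1547 = 0.35093168
  → Var(ȳ_str) = 0.5257468.
Var(ȳ_srs) = (1 − 2392/12693)·2084/2392 = 0.70705247.
deff = 0.5257468 / 0.70705247 = 0.7436.

0.7436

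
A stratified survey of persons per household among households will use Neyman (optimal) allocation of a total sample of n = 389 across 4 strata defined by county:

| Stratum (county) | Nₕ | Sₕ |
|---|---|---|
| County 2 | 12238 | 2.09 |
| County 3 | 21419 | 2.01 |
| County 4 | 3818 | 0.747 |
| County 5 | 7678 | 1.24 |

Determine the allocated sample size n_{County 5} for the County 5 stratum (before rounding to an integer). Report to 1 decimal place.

45.7

Neyman allocation: nₕ = n·NₕSₕ / Σⱼ NⱼSⱼ.
Σ NⱼSⱼ = 12238·2.09 + 21419·2.01 + 3818·0.747 + 7678·1.24 = 81002.376.
n_{County 5} = 389·7678·1.24 / 81002.376 = 45.7.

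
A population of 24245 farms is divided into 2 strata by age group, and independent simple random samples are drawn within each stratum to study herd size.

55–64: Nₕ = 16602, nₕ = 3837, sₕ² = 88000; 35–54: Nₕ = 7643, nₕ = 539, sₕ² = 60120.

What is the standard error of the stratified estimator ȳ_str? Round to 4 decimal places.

4.3094

Var(ȳ_str) = Σₕ Wₕ²(1 − fₕ)sₕ²/nₕ with Wₕ = Nₕ/N, N = 24245.
55–64: Wₕ = 0.68475974; term = 0.68475974²·(1 − 0.23111673)·88000/3837 = 8.2685189.
35–54: Wₕ = 0.31524026; term = 0.31524026²·(1 − 0.07052205)·60120/539 = 10.302738.
Sum = 18.571257.
SE = √(18.571257) = 4.3094.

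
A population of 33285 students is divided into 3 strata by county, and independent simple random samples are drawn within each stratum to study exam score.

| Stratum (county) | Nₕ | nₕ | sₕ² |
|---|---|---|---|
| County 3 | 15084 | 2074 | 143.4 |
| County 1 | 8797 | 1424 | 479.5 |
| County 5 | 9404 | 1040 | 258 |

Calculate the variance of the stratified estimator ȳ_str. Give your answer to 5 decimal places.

Var(ȳ_str) = Σₕ Wₕ²(1 − fₕ)sₕ²/nₕ with Wₕ = Nₕ/N, N = 33285.
County 3: Wₕ = 0.45317711; term = 0.45317711²·(1 − 0.13749669)·143.4/2074 = 0.012247208.
County 1: Wₕ = 0.26429323; term = 0.26429323²·(1 − 0.16187337)·479.5/1424 = 0.019713345.
County 5: Wₕ = 0.28252967; term = 0.28252967²·(1 − 0.11059124)·258/1040 = 0.017612292.
Sum = 0.049572845.

0.04957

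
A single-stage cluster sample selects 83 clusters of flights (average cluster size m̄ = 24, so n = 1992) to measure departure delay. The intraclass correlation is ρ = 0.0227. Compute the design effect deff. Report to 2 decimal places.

deff = 1 + (24 − 1)·0.0227 = 1 + 0.5221 = 1.5221.

1.52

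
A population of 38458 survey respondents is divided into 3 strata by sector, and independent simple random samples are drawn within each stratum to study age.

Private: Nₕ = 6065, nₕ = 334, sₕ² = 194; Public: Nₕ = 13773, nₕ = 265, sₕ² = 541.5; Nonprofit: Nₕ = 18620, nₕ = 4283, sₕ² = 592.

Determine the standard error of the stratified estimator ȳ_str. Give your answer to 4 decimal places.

0.5437

Var(ȳ_str) = Σₕ Wₕ²(1 − fₕ)sₕ²/nₕ with Wₕ = Nₕ/N, N = 38458.
Private: Wₕ = 0.15770451; term = 0.15770451²·(1 − 0.05507007)·194/334 = 0.013650328.
Public: Wₕ = 0.35813095; term = 0.35813095²·(1 − 0.01924054)·541.5/265 = 0.25703887.
Nonprofit: Wₕ = 0.48416454; term = 0.48416454²·(1 − 0.23002148)·592/4283 = 0.024948142.
Sum = 0.29563734.
SE = √(0.29563734) = 0.5437.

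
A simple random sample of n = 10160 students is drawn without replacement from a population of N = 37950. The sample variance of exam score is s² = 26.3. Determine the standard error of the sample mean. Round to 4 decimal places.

Under SRS without replacement, Var(ȳ) = (1 − f)·s²/n with f = n/N = 10160/37950 = 0.26772069.
Var(ȳ) = (1 − 0.26772069)·26.3/10160 = 0.73227931·0.0025885827 = 0.0018955655.
SE(ȳ) = √(0.0018955655) = 0.0435.

0.0435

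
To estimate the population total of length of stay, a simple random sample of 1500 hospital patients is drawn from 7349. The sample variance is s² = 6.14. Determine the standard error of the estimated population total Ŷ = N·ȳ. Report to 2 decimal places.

419.46

Var(Ŷ) = N²·Var(ȳ) = N²·(1 − n/N)·s²/n.
f = 1500/7349 = 0.20410940; Var(ȳ) = 0.79589060·6.14/1500 = 0.0032578455.
Var(Ŷ) = 7349² · 0.0032578455 = 175949.07.
SE(Ŷ) = √(175949.07) = 419.46.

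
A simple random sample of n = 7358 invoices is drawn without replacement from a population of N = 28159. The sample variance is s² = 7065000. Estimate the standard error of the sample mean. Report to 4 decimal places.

26.6324

Under SRS without replacement, Var(ȳ) = (1 − f)·s²/n with f = n/N = 7358/28159 = 0.26130189.
Var(ȳ) = (1 − 0.26130189)·7065000/7358 = 0.73869811·960.1794 = 709.2827.
SE(ȳ) = √(709.2827) = 26.6324.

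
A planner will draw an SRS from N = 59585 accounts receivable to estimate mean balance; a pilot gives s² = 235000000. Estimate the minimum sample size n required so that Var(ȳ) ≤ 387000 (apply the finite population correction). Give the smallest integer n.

602

Without fpc, n₀ = s²/D = 235000000/387000 = 607.2351.
With fpc, (1 − n/N)·s²/n ≤ D requires n ≥ n₀/(1 + n₀/N) = 607.2351/(1 + 607.2351/59585) = 601.1092.
Rounding up, n = 602.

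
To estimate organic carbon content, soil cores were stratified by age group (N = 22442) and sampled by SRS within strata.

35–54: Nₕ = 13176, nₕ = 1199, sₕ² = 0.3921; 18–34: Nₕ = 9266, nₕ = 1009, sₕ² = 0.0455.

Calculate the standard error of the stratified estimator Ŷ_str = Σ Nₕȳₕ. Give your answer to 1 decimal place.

Var(Ŷ_str) = Σₕ Nₕ²(1 − fₕ)sₕ²/nₕ.
35–54: 13176²·(1 − 1199/13176)·0.3921/1199 = 51607.081.
18–34: 9266²·(1 − 1009/9266)·0.0455/1009 = 3450.1248.
Sum = 55057.206.
SE = √(55057.206) = 234.6.

234.6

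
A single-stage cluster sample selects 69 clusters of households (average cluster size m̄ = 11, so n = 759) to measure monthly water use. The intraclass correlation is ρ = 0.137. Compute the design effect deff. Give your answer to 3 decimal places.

deff = 1 + (11 − 1)·0.137 = 1 + 1.37 = 2.37.

2.370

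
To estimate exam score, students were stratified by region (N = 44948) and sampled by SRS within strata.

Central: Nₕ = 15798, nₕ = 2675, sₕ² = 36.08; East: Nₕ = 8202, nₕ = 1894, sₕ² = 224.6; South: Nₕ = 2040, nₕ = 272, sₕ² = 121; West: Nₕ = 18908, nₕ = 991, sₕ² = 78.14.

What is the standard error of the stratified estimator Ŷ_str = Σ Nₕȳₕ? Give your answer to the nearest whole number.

Var(Ŷ_str) = Σₕ Nₕ²(1 − fₕ)sₕ²/nₕ.
Central: 15798²·(1 − 2675/15798)·36.08/2675 = 2.7962628 × 10^6.
East: 8202²·(1 − 1894/8202)·224.6/1894 = 6.1353766 × 10^6.
South: 2040²·(1 − 272/2040)·121/272 = 1.60446 × 10^6.
West: 18908²·(1 − 991/18908)·78.14/991 = 2.671226 × 10^7.
Sum = 3.7248359 × 10^7.
SE = √(3.7248359 × 10^7) = 6103.

6103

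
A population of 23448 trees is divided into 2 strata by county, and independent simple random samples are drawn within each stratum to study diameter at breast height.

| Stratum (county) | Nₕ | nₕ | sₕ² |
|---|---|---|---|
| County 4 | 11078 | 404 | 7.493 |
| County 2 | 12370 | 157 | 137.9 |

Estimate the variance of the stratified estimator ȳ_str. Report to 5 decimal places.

Var(ȳ_str) = Σₕ Wₕ²(1 − fₕ)sₕ²/nₕ with Wₕ = Nₕ/N, N = 23448.
County 4: Wₕ = 0.47244968; term = 0.47244968²·(1 − 0.03646868)·7.493/404 = 0.0039888832.
County 2: Wₕ = 0.52755032; term = 0.52755032²·(1 − 0.01269200)·137.9/157 = 0.24134875.
Sum = 0.24533763.

0.24534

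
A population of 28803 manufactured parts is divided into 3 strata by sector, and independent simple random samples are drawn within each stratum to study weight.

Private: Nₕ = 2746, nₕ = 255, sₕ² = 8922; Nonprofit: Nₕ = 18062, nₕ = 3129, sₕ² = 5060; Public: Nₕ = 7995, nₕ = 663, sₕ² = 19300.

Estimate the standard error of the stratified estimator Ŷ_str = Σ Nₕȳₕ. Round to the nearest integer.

48805

Var(Ŷ_str) = Σₕ Nₕ²(1 − fₕ)sₕ²/nₕ.
Private: 2746²·(1 − 255/2746)·8922/255 = 2.3932954 × 10^8.
Nonprofit: 18062²·(1 − 3129/18062)·5060/3129 = 4.3617207 × 10^8.
Public: 7995²·(1 − 663/7995)·19300/663 = 1.7064152 × 10^9.
Sum = 2.3819168 × 10^9.
SE = √(2.3819168 × 10^9) = 48805.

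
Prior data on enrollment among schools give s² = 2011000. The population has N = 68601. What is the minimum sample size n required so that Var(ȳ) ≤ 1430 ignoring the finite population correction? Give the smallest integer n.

Without fpc, n₀ = s²/D = 2011000/1430 = 1406.2937.
Rounding up, n = 1407.

1407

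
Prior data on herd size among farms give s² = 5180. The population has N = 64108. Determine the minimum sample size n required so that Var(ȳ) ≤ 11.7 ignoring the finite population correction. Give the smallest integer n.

Without fpc, n₀ = s²/D = 5180/11.7 = 442.7350.
Rounding up, n = 443.

443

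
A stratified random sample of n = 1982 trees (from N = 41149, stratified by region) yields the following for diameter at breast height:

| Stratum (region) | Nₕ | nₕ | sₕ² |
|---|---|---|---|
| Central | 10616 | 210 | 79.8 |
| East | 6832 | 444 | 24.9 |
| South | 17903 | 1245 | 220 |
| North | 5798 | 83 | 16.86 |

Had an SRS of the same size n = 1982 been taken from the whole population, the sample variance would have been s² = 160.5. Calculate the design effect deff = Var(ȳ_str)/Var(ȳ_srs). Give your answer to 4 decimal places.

Var(ȳ_str) = Σ Wₕ²(1−fₕ)sₕ²/nₕ with Wₕ = Nₕ/41149:
  Central: (10616/41149)²·(1−210/10616)·79.8/210 = 0.024791897
  East: (6832/41149)²·(1−444/6832)·24.9/444 = 0.001445475
  South: (17903/41149)²·(1−1245/17903)·220/1245 = 0.031123142
  North: (5798/41149)²·(1−83/5798)·16.86/83 = 0.0039751668
  → Var(ȳ_str) = 0.061335681.
Var(ȳ_srs) = (1 − 1982/41149)·160.5/1982 = 0.07707835.
deff = 0.061335681 / 0.07707835 = 0.7958.

0.7958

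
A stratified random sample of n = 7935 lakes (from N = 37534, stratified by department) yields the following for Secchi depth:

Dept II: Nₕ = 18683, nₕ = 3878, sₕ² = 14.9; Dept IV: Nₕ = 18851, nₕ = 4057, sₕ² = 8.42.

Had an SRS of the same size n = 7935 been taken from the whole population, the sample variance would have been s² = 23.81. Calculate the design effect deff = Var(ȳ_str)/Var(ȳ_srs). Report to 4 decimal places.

Var(ȳ_str) = Σ Wₕ²(1−fₕ)sₕ²/nₕ with Wₕ = Nₕ/37534:
  Dept II: (18683/37534)²·(1−3878/18683)·14.9/3878 = 7.5436892 × 10^-4
  Dept IV: (18851/37534)²·(1−4057/18851)·8.42/4057 = 4.1084442 × 10^-4
  → Var(ȳ_str) = 0.0011652133.
Var(ȳ_srs) = (1 − 7935/37534)·23.81/7935 = 0.0023662719.
deff = 0.0011652133 / 0.0023662719 = 0.4924.

0.4924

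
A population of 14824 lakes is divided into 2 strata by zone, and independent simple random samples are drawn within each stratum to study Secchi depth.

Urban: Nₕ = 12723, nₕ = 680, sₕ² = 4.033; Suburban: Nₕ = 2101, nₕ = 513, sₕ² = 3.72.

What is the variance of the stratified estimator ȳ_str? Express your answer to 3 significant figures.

0.00425

Var(ȳ_str) = Σₕ Wₕ²(1 − fₕ)sₕ²/nₕ with Wₕ = Nₕ/N, N = 14824.
Urban: Wₕ = 0.85827037; term = 0.85827037²·(1 − 0.05344651)·4.033/680 = 0.0041353542.
Suburban: Wₕ = 0.14172963; term = 0.14172963²·(1 − 0.24416944)·3.72/513 = 1.1009594 × 10^-4.
Sum = 0.0042454501.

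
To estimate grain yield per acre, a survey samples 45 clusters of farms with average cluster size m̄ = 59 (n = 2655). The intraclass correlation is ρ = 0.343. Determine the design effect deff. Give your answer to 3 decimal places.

deff = 1 + (59 − 1)·0.343 = 1 + 19.894 = 20.894.

20.894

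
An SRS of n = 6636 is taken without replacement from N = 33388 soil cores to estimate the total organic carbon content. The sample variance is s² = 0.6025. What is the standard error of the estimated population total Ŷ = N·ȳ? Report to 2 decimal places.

284.77

Var(Ŷ) = N²·Var(ȳ) = N²·(1 − n/N)·s²/n.
f = 6636/33388 = 0.19875404; Var(ȳ) = 0.80124596·0.6025/6636 = 7.2747241 × 10^-5.
Var(Ŷ) = 33388² · (7.2747241 × 10^-5) = 81095.608.
SE(Ŷ) = √(81095.608) = 284.77.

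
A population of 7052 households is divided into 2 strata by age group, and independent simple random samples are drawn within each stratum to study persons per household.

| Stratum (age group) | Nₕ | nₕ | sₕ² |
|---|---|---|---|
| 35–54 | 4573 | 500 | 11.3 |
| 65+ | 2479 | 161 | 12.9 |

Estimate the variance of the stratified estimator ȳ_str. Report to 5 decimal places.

0.01772

Var(ȳ_str) = Σₕ Wₕ²(1 − fₕ)sₕ²/nₕ with Wₕ = Nₕ/N, N = 7052.
35–54: Wₕ = 0.64846852; term = 0.64846852²·(1 − 0.10933742)·11.3/500 = 0.0084644636.
65+: Wₕ = 0.35153148; term = 0.35153148²·(1 − 0.06494554)·12.9/161 = 0.009258256.
Sum = 0.01772272.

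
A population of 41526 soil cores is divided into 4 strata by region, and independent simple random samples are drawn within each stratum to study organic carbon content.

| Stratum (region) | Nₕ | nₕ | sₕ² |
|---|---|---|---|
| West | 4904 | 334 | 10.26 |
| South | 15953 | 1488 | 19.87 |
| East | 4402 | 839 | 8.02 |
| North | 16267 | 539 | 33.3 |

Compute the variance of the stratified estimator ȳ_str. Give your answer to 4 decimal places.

0.0114

Var(ȳ_str) = Σₕ Wₕ²(1 − fₕ)sₕ²/nₕ with Wₕ = Nₕ/N, N = 41526.
West: Wₕ = 0.11809469; term = 0.11809469²·(1 − 0.06810767)·10.26/334 = 3.9923385 × 10^-4.
South: Wₕ = 0.38416895; term = 0.38416895²·(1 − 0.09327399)·19.87/1488 = 0.0017869629.
East: Wₕ = 0.10600588; term = 0.10600588²·(1 − 0.19059518)·8.02/839 = 8.694369 × 10^-5.
North: Wₕ = 0.39173048; term = 0.39173048²·(1 − 0.03313457)·33.3/539 = 0.0091663458.
Sum = 0.011439486.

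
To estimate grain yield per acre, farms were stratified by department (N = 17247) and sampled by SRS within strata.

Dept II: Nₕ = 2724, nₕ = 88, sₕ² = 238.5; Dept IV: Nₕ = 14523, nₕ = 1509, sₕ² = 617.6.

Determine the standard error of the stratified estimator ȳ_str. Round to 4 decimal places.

0.5705

Var(ȳ_str) = Σₕ Wₕ²(1 − fₕ)sₕ²/nₕ with Wₕ = Nₕ/N, N = 17247.
Dept II: Wₕ = 0.15794051; term = 0.15794051²·(1 − 0.03230543)·238.5/88 = 0.065423096.
Dept IV: Wₕ = 0.84205949; term = 0.84205949²·(1 − 0.10390415)·617.6/1509 = 0.26005072.
Sum = 0.32547382.
SE = √(0.32547382) = 0.5705.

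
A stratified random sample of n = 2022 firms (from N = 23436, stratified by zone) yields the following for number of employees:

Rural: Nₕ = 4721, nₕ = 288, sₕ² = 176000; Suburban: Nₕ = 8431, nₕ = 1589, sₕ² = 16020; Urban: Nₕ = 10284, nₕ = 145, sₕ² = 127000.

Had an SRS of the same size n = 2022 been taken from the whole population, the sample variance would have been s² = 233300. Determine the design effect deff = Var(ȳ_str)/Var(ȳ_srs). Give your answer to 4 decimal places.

Var(ȳ_str) = Σ Wₕ²(1−fₕ)sₕ²/nₕ with Wₕ = Nₕ/23436:
  Rural: (4721/23436)²·(1−288/4721)·176000/288 = 23.285466
  Suburban: (8431/23436)²·(1−1589/8431)·16020/1589 = 1.0588484
  Urban: (10284/23436)²·(1−145/10284)·127000/145 = 166.27461
  → Var(ȳ_str) = 190.61892.
Var(ȳ_srs) = (1 − 2022/23436)·233300/2022 = 105.42604.
deff = 190.61892 / 105.42604 = 1.8081.

1.8081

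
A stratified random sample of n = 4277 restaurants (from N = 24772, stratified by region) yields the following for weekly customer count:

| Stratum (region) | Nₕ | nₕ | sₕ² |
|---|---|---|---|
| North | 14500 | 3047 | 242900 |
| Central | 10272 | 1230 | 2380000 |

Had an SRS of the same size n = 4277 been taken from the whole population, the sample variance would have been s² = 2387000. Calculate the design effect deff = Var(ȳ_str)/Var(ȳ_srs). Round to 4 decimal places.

Var(ȳ_str) = Σ Wₕ²(1−fₕ)sₕ²/nₕ with Wₕ = Nₕ/24772:
  North: (14500/24772)²·(1−3047/14500)·242900/3047 = 21.573479
  Central: (10272/24772)²·(1−1230/10272)·2380000/1230 = 292.86618
  → Var(ȳ_str) = 314.43966.
Var(ȳ_srs) = (1 − 4277/24772)·2387000/4277 = 461.74268.
deff = 314.43966 / 461.74268 = 0.6810.

0.6810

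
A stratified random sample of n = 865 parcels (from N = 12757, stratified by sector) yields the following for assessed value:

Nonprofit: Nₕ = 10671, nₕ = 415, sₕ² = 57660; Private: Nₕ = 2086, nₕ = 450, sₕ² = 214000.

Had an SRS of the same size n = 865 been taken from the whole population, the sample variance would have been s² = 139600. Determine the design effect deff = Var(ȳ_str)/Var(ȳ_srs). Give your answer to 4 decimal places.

Var(ȳ_str) = Σ Wₕ²(1−fₕ)sₕ²/nₕ with Wₕ = Nₕ/12757:
  Nonprofit: (10671/12757)²·(1−415/10671)·57660/415 = 93.435639
  Private: (2086/12757)²·(1−450/2086)·214000/450 = 9.9724473
  → Var(ȳ_str) = 103.40809.
Var(ȳ_srs) = (1 − 865/12757)·139600/865 = 150.44427.
deff = 103.40809 / 150.44427 = 0.6874.

0.6874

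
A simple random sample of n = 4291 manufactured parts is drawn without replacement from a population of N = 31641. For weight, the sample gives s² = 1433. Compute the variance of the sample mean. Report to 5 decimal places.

Under SRS without replacement, Var(ȳ) = (1 − f)·s²/n with f = n/N = 4291/31641 = 0.13561518.
Var(ȳ) = (1 − 0.13561518)·1433/4291 = 0.86438482·0.33395479 = 0.28866545.

0.28867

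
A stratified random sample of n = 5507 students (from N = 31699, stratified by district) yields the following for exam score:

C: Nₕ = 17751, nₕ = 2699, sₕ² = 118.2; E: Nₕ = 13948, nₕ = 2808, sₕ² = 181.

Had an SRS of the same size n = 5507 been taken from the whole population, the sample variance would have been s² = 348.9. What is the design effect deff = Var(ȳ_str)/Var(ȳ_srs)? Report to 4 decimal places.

0.4129

Var(ȳ_str) = Σ Wₕ²(1−fₕ)sₕ²/nₕ with Wₕ = Nₕ/31699:
  C: (17751/31699)²·(1−2699/17751)·118.2/2699 = 0.011645027
  E: (13948/31699)²·(1−2808/13948)·181/2808 = 0.0099675283
  → Var(ȳ_str) = 0.021612555.
Var(ȳ_srs) = (1 − 5507/31699)·348.9/5507 = 0.052349073.
deff = 0.021612555 / 0.052349073 = 0.4129.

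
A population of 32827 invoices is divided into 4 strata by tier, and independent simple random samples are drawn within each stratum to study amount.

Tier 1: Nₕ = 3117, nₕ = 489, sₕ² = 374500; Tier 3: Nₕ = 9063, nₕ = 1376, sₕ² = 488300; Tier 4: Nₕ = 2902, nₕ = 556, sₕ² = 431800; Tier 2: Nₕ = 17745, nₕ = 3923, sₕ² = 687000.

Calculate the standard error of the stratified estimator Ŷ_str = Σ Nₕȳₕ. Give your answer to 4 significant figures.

Var(Ŷ_str) = Σₕ Nₕ²(1 − fₕ)sₕ²/nₕ.
Tier 1: 3117²·(1 − 489/3117)·374500/489 = 6.273431 × 10^9.
Tier 3: 9063²·(1 − 1376/9063)·488300/1376 = 2.4722771 × 10^10.
Tier 4: 2902²·(1 − 556/2902)·431800/556 = 5.2872916 × 10^9.
Tier 2: 17745²·(1 − 3923/17745)·687000/3923 = 4.2952191 × 10^10.
Sum = 7.9235685 × 10^10.
SE = √(7.9235685 × 10^10) = 281500.

281500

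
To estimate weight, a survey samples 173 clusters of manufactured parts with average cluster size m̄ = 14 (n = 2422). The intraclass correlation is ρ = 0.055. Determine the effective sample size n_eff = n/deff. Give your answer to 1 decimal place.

1412.2

deff = 1 + (14 − 1)·0.055 = 1 + 0.715 = 1.715.
n_eff = 2422 / 1.715 = 1412.2.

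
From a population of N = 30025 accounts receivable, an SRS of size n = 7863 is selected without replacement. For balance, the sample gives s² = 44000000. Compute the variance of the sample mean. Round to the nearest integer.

Under SRS without replacement, Var(ȳ) = (1 − f)·s²/n with f = n/N = 7863/30025 = 0.26188177.
Var(ȳ) = (1 − 0.26188177)·44000000/7863 = 0.73811823·5595.8286 = 4130.3831.

4130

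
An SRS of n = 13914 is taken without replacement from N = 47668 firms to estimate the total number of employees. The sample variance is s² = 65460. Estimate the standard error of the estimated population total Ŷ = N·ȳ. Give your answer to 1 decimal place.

87003.8

Var(Ŷ) = N²·Var(ȳ) = N²·(1 − n/N)·s²/n.
f = 13914/47668 = 0.29189393; Var(ȳ) = 0.70810607·65460/13914 = 3.3313658.
Var(Ŷ) = 47668² · 3.3313658 = 7.5696567 × 10^9.
SE(Ŷ) = √(7.5696567 × 10^9) = 87003.8.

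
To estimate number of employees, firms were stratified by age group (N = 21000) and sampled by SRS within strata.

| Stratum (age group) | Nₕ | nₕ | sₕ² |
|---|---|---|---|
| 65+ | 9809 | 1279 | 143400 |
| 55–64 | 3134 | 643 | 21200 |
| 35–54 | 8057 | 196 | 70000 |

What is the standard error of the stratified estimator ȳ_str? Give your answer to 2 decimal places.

Var(ȳ_str) = Σₕ Wₕ²(1 − fₕ)sₕ²/nₕ with Wₕ = Nₕ/N, N = 21000.
65+: Wₕ = 0.46709524; term = 0.46709524²·(1 − 0.13039046)·143400/1279 = 21.272267.
55–64: Wₕ = 0.14923810; term = 0.14923810²·(1 − 0.20516911)·21200/643 = 0.58365877.
35–54: Wₕ = 0.38366667; term = 0.38366667²·(1 − 0.02432667)·70000/196 = 51.292579.
Sum = 73.148505.
SE = √(73.148505) = 8.55.

8.55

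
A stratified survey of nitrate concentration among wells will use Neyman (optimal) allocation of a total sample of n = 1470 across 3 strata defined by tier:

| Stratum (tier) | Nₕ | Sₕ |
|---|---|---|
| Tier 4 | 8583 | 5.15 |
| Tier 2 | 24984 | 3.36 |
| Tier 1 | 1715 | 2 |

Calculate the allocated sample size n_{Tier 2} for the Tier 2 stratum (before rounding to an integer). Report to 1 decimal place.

937.8

Neyman allocation: nₕ = n·NₕSₕ / Σⱼ NⱼSⱼ.
Σ NⱼSⱼ = 8583·5.15 + 24984·3.36 + 1715·2 = 131578.69.
n_{Tier 2} = 1470·24984·3.36 / 131578.69 = 937.8.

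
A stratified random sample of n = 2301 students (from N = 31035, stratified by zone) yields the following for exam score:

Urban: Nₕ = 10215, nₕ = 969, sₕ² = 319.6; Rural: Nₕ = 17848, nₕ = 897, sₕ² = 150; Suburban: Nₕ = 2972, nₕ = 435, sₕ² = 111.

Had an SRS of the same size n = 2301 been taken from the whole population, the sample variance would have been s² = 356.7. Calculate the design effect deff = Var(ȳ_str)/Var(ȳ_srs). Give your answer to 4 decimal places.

Var(ȳ_str) = Σ Wₕ²(1−fₕ)sₕ²/nₕ with Wₕ = Nₕ/31035:
  Urban: (10215/31035)²·(1−969/10215)·319.6/969 = 0.032342364
  Rural: (17848/31035)²·(1−897/17848)·150/897 = 0.05252671
  Suburban: (2972/31035)²·(1−435/2972)·111/435 = 0.0019975584
  → Var(ȳ_str) = 0.086866632.
Var(ȳ_srs) = (1 − 2301/31035)·356.7/2301 = 0.14352608.
deff = 0.086866632 / 0.14352608 = 0.6052.

0.6052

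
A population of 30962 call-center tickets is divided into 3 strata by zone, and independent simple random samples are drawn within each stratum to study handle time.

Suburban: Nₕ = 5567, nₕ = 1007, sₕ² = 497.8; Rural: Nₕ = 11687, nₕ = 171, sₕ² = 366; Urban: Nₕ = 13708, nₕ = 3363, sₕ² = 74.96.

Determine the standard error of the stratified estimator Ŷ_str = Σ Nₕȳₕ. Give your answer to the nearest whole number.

Var(Ŷ_str) = Σₕ Nₕ²(1 − fₕ)sₕ²/nₕ.
Suburban: 5567²·(1 − 1007/5567)·497.8/1007 = 1.2549068 × 10^7.
Rural: 11687²·(1 − 171/11687)·366/171 = 2.8806446 × 10^8.
Urban: 13708²·(1 − 3363/13708)·74.96/3363 = 3.1608749 × 10^6.
Sum = 3.037744 × 10^8.
SE = √(3.037744 × 10^8) = 17429.

17429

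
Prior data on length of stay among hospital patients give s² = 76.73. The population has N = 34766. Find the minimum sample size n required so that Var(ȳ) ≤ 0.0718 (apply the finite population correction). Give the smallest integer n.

Without fpc, n₀ = s²/D = 76.73/0.0718 = 1068.6630.
With fpc, (1 − n/N)·s²/n ≤ D requires n ≥ n₀/(1 + n₀/N) = 1068.6630/(1 + 1068.6630/34766) = 1036.7933.
Rounding up, n = 1037.

1037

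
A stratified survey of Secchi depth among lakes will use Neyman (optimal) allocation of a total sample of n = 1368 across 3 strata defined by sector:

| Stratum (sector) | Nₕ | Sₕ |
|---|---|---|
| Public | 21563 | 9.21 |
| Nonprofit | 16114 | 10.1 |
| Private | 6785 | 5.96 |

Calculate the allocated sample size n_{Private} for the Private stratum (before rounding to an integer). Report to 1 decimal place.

137.7

Neyman allocation: nₕ = n·NₕSₕ / Σⱼ NⱼSⱼ.
Σ NⱼSⱼ = 21563·9.21 + 16114·10.1 + 6785·5.96 = 401785.23.
n_{Private} = 1368·6785·5.96 / 401785.23 = 137.7.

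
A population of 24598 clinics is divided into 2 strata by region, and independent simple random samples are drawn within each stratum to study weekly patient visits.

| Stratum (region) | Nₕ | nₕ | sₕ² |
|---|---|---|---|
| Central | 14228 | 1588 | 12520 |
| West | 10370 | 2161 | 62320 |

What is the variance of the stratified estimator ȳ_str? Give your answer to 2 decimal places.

Var(ȳ_str) = Σₕ Wₕ²(1 − fₕ)sₕ²/nₕ with Wₕ = Nₕ/N, N = 24598.
Central: Wₕ = 0.57842101; term = 0.57842101²·(1 − 0.11161091)·12520/1588 = 2.3433932.
West: Wₕ = 0.42157899; term = 0.42157899²·(1 − 0.20838959)·62320/2161 = 4.0573465.
Sum = 6.4007397.

6.40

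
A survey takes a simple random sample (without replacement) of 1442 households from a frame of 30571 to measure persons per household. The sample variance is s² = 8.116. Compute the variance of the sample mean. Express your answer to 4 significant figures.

0.005363

Under SRS without replacement, Var(ȳ) = (1 − f)·s²/n with f = n/N = 1442/30571 = 0.04716889.
Var(ȳ) = (1 − 0.04716889)·8.116/1442 = 0.95283111·0.005628294 = 0.0053628137.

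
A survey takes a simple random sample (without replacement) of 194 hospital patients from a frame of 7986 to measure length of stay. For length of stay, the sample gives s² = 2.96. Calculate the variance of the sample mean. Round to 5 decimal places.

0.01489

Under SRS without replacement, Var(ȳ) = (1 − f)·s²/n with f = n/N = 194/7986 = 0.02429251.
Var(ȳ) = (1 − 0.02429251)·2.96/194 = 0.97570749·0.015257732 = 0.014887083.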